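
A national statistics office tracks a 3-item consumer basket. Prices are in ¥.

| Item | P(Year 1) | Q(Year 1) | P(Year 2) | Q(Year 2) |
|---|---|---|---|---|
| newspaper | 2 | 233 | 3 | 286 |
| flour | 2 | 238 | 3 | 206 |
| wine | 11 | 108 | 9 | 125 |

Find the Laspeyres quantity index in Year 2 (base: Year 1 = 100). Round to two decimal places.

Laspeyres quantity index uses base-period prices as weights.
ΣP(Year 1)·Q(Year 2) = 2×286 + 2×206 + 11×125 = 572 + 412 + 1375 = 2359
ΣP(Year 1)·Q(Year 1) = 2×233 + 2×238 + 11×108 = 466 + 476 + 1188 = 2130
Index = 2359 / 2130 × 100 = 110.7512

110.75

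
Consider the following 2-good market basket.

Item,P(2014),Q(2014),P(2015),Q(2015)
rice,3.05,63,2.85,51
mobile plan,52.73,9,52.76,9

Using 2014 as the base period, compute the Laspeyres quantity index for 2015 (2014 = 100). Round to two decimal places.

94.51

Laspeyres quantity index uses base-period prices as weights.
ΣP(2014)·Q(2015) = 3.05×51 + 52.73×9 = 155.55 + 474.57 = 630.12
ΣP(2014)·Q(2014) = 3.05×63 + 52.73×9 = 192.15 + 474.57 = 666.72
Index = 630.12 / 666.72 × 100 = 94.5104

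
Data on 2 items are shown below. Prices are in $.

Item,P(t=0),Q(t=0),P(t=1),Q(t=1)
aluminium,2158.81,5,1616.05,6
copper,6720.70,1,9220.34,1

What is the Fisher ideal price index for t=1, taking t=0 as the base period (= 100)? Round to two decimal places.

Laspeyres component (base-period weights):
ΣP(t=1)Q(t=0) = 1616.05×5 + 9220.34×1 = 8080.25 + 9220.34 = 17300.59
ΣP(t=0)Q(t=0) = 2158.81×5 + 6720.70×1 = 10794.05 + 6720.7 = 17514.75
L = 17300.59 / 17514.75 × 100 = 98.7773
Paasche component (current-period weights):
ΣP(t=1)Q(t=1) = 1616.05×6 + 9220.34×1 = 9696.3 + 9220.34 = 18916.64
ΣP(t=0)Q(t=1) = 2158.81×6 + 6720.70×1 = 12952.86 + 6720.7 = 19673.56
P = 18916.64 / 19673.56 × 100 = 96.1526
Fisher = √(L × P) = √(98.7773 × 96.1526) = 97.4561

97.46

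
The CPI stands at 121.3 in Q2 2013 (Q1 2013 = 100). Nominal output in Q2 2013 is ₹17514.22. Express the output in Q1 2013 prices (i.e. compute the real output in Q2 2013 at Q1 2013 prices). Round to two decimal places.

14438.76

Real = Nominal ÷ (Index/100) = 17514.22 ÷ (121.3/100)
     = 17514.22 ÷ 1.213 = 14438.7634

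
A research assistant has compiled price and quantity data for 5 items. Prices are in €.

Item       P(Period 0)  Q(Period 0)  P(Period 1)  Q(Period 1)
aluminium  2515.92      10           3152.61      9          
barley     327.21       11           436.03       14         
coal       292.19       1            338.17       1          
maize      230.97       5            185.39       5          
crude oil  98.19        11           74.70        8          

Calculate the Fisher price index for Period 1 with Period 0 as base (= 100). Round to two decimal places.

Laspeyres component (base-period weights):
ΣP(Period 1)Q(Period 0) = 3152.61×10 + 436.03×11 + 338.17×1 + 185.39×5 + 74.70×11 = 31526.1 + 4796.33 + 338.17 + 926.95 + 821.7 = 38409.25
ΣP(Period 0)Q(Period 0) = 2515.92×10 + 327.21×11 + 292.19×1 + 230.97×5 + 98.19×11 = 25159.2 + 3599.31 + 292.19 + 1154.85 + 1080.09 = 31285.64
L = 38409.25 / 31285.64 × 100 = 122.7696
Paasche component (current-period weights):
ΣP(Period 1)Q(Period 1) = 3152.61×9 + 436.03×14 + 338.17×1 + 185.39×5 + 74.70×8 = 28373.49 + 6104.42 + 338.17 + 926.95 + 597.6 = 36340.63
ΣP(Period 0)Q(Period 1) = 2515.92×9 + 327.21×14 + 292.19×1 + 230.97×5 + 98.19×8 = 22643.28 + 4580.94 + 292.19 + 1154.85 + 785.52 = 29456.78
P = 36340.63 / 29456.78 × 100 = 123.3693
Fisher = √(L × P) = √(122.7696 × 123.3693) = 123.0691

123.07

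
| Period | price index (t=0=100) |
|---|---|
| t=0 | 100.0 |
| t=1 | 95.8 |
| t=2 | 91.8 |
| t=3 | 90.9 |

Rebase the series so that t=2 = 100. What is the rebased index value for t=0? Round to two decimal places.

108.93

Rebased(t=0) = 100.0 / 91.8 × 100 = 108.9325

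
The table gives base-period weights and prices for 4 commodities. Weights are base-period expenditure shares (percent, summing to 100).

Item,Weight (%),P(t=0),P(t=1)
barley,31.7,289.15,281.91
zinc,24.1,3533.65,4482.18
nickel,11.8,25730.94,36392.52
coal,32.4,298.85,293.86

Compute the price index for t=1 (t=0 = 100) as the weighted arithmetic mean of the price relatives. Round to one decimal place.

110.0

barley: 31.7 × (281.91/289.15) = 31.7 × 0.974961 = 30.9063
zinc: 24.1 × (4482.18/3533.65) = 24.1 × 1.268428 = 30.5691
nickel: 11.8 × (36392.52/25730.94) = 11.8 × 1.414349 = 16.6893
coal: 32.4 × (293.86/298.85) = 32.4 × 0.983303 = 31.8590
Index = Σ wᵢ·(p₁ᵢ/p₀ᵢ) = 30.9063 + 30.5691 + 16.6893 + 31.8590 = 110.0237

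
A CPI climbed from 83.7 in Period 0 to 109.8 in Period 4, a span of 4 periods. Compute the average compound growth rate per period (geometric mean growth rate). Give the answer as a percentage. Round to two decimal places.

Growth factor = (109.8/83.7)^(1/4) = (1.311828)^(1/4) = 1.070211
Growth rate = 1.070211 − 1 = 0.070211 = 7.0211%

7.02%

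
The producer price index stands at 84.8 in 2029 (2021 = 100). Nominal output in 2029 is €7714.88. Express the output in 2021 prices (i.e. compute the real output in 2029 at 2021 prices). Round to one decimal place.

Real = Nominal ÷ (Index/100) = 7714.88 ÷ (84.8/100)
     = 7714.88 ÷ 0.848 = 9097.7358

9097.7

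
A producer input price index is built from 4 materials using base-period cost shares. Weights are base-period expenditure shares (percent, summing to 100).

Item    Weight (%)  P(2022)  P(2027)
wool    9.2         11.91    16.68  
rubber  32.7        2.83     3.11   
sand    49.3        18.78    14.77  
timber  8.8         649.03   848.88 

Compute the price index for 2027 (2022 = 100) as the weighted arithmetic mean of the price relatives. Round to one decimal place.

wool: 9.2 × (16.68/11.91) = 9.2 × 1.400504 = 12.8846
rubber: 32.7 × (3.11/2.83) = 32.7 × 1.098940 = 35.9353
sand: 49.3 × (14.77/18.78) = 49.3 × 0.786475 = 38.7732
timber: 8.8 × (848.88/649.03) = 8.8 × 1.307921 = 11.5097
Index = Σ wᵢ·(p₁ᵢ/p₀ᵢ) = 12.8846 + 35.9353 + 38.7732 + 11.5097 = 99.1029

99.1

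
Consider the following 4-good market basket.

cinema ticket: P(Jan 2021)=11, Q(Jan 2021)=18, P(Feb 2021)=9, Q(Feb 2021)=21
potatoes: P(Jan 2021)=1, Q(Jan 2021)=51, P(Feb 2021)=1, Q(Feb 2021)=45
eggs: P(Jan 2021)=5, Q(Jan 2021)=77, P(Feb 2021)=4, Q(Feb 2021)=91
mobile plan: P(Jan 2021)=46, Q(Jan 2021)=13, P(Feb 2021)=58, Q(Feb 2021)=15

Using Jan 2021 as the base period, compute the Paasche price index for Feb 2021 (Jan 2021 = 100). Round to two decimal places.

103.31

Paasche price index uses current-period quantities as weights.
ΣP(Feb 2021)·Q(Feb 2021) = 9×21 + 1×45 + 4×91 + 58×15 = 189 + 45 + 364 + 870 = 1468
ΣP(Jan 2021)·Q(Feb 2021) = 11×21 + 1×45 + 5×91 + 46×15 = 231 + 45 + 455 + 690 = 1421
Index = 1468 / 1421 × 100 = 103.3075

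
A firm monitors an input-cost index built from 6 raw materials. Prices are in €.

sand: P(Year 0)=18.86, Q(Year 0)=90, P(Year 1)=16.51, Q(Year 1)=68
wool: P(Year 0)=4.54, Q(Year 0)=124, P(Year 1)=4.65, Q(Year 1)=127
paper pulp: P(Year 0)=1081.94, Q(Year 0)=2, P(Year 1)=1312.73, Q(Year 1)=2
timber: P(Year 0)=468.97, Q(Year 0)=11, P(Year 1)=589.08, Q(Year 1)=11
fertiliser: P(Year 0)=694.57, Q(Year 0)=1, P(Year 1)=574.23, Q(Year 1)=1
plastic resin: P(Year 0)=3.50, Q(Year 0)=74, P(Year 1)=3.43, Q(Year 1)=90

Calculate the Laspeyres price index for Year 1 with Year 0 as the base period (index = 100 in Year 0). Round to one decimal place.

113.9

Laspeyres price index uses base-period quantities as weights.
ΣP(Year 1)·Q(Year 0) = 16.51×90 + 4.65×124 + 1312.73×2 + 589.08×11 + 574.23×1 + 3.43×74 = 1485.9 + 576.6 + 2625.46 + 6479.88 + 574.23 + 253.82 = 11995.89
ΣP(Year 0)·Q(Year 0) = 18.86×90 + 4.54×124 + 1081.94×2 + 468.97×11 + 694.57×1 + 3.50×74 = 1697.4 + 562.96 + 2163.88 + 5158.67 + 694.57 + 259 = 10536.48
Index = 11995.89 / 10536.48 × 100 = 113.8510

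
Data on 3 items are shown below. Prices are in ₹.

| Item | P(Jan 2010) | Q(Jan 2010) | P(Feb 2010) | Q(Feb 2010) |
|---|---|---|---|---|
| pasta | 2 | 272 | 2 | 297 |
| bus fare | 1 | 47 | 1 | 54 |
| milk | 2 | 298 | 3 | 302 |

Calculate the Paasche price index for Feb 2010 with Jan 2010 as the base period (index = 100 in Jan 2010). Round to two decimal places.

Paasche price index uses current-period quantities as weights.
ΣP(Feb 2010)·Q(Feb 2010) = 2×297 + 1×54 + 3×302 = 594 + 54 + 906 = 1554
ΣP(Jan 2010)·Q(Feb 2010) = 2×297 + 1×54 + 2×302 = 594 + 54 + 604 = 1252
Index = 1554 / 1252 × 100 = 124.1214

124.12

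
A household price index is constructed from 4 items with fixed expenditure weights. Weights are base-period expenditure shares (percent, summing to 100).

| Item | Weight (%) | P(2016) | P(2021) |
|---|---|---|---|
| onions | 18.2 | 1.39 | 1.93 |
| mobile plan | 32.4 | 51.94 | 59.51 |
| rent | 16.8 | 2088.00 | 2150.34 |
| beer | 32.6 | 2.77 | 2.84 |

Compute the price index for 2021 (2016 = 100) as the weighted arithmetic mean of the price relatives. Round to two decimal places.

113.12

onions: 18.2 × (1.93/1.39) = 18.2 × 1.388489 = 25.2705
mobile plan: 32.4 × (59.51/51.94) = 32.4 × 1.145745 = 37.1221
rent: 16.8 × (2150.34/2088.00) = 16.8 × 1.029856 = 17.3016
beer: 32.6 × (2.84/2.77) = 32.6 × 1.025271 = 33.4238
Index = Σ wᵢ·(p₁ᵢ/p₀ᵢ) = 25.2705 + 37.1221 + 17.3016 + 33.4238 = 113.1181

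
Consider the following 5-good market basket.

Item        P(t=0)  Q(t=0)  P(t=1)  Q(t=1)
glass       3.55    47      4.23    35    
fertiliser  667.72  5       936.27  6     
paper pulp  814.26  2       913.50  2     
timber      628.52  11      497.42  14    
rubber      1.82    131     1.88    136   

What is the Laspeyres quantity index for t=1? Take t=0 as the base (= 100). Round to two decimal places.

Laspeyres quantity index uses base-period prices as weights.
ΣP(t=0)·Q(t=1) = 3.55×35 + 667.72×6 + 814.26×2 + 628.52×14 + 1.82×136 = 124.25 + 4006.32 + 1628.52 + 8799.28 + 247.52 = 14805.89
ΣP(t=0)·Q(t=0) = 3.55×47 + 667.72×5 + 814.26×2 + 628.52×11 + 1.82×131 = 166.85 + 3338.6 + 1628.52 + 6913.72 + 238.42 = 12286.11
Index = 14805.89 / 12286.11 × 100 = 120.5092

120.51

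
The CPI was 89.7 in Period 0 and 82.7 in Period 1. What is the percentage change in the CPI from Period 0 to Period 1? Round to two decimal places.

Change = (82.7 − 89.7) / 89.7 × 100
       = -7.0 / 89.7 × 100 = -7.8038%

-7.80%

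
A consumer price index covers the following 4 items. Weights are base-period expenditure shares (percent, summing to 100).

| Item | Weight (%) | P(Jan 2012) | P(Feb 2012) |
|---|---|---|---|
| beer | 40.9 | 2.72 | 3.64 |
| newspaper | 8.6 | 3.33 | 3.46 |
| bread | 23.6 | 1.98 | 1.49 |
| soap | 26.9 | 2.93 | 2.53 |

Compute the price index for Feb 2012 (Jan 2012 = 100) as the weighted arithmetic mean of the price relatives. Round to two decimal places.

104.66

beer: 40.9 × (3.64/2.72) = 40.9 × 1.338235 = 54.7338
newspaper: 8.6 × (3.46/3.33) = 8.6 × 1.039039 = 8.9357
bread: 23.6 × (1.49/1.98) = 23.6 × 0.752525 = 17.7596
soap: 26.9 × (2.53/2.93) = 26.9 × 0.863481 = 23.2276
Index = Σ wᵢ·(p₁ᵢ/p₀ᵢ) = 54.7338 + 8.9357 + 17.7596 + 23.2276 = 104.6568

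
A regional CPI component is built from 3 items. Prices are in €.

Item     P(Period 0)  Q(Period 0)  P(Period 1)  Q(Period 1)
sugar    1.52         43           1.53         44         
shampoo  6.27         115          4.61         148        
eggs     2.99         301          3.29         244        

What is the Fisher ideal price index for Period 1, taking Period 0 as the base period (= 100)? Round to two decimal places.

Laspeyres component (base-period weights):
ΣP(Period 1)Q(Period 0) = 1.53×43 + 4.61×115 + 3.29×301 = 65.79 + 530.15 + 990.29 = 1586.23
ΣP(Period 0)Q(Period 0) = 1.52×43 + 6.27×115 + 2.99×301 = 65.36 + 721.05 + 899.99 = 1686.4
L = 1586.23 / 1686.4 × 100 = 94.0601
Paasche component (current-period weights):
ΣP(Period 1)Q(Period 1) = 1.53×44 + 4.61×148 + 3.29×244 = 67.32 + 682.28 + 802.76 = 1552.36
ΣP(Period 0)Q(Period 1) = 1.52×44 + 6.27×148 + 2.99×244 = 66.88 + 927.96 + 729.56 = 1724.4
P = 1552.36 / 1724.4 × 100 = 90.0232
Fisher = √(L × P) = √(94.0601 × 90.0232) = 92.0195

92.02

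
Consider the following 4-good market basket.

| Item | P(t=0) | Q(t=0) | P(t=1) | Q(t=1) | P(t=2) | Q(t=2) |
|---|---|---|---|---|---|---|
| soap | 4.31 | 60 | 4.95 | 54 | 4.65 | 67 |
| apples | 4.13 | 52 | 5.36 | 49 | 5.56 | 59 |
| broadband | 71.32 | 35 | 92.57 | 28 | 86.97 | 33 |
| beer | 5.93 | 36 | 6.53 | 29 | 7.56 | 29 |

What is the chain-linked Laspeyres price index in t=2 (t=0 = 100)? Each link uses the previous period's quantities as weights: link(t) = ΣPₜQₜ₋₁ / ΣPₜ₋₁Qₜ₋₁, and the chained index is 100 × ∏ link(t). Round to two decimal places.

122.14

Link t=0→t=1:
ΣP(t=1)Q(t=0) = 4.95×60 + 5.36×52 + 92.57×35 + 6.53×36 = 297 + 278.72 + 3239.95 + 235.08 = 4050.75
ΣP(t=0)Q(t=0) = 4.31×60 + 4.13×52 + 71.32×35 + 5.93×36 = 258.6 + 214.76 + 2496.2 + 213.48 = 3183.04
link = 4050.75/3183.04 = 1.272604
Link t=1→t=2:
ΣP(t=2)Q(t=1) = 4.65×54 + 5.56×49 + 86.97×28 + 7.56×29 = 251.1 + 272.44 + 2435.16 + 219.24 = 3177.94
ΣP(t=1)Q(t=1) = 4.95×54 + 5.36×49 + 92.57×28 + 6.53×29 = 267.3 + 262.64 + 2591.96 + 189.37 = 3311.27
link = 3177.94/3311.27 = 0.959734
Chained index = 100 × 1.272604 × 0.959734 = 122.1362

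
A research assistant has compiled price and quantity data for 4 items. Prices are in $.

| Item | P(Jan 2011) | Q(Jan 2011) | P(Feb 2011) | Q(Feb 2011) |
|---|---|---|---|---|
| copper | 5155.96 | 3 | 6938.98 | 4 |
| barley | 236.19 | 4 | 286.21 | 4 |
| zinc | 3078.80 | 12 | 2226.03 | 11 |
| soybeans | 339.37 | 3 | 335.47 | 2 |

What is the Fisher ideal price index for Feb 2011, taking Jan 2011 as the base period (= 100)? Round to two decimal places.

93.82

Laspeyres component (base-period weights):
ΣP(Feb 2011)Q(Jan 2011) = 6938.98×3 + 286.21×4 + 2226.03×12 + 335.47×3 = 20816.94 + 1144.84 + 26712.36 + 1006.41 = 49680.55
ΣP(Jan 2011)Q(Jan 2011) = 5155.96×3 + 236.19×4 + 3078.80×12 + 339.37×3 = 15467.88 + 944.76 + 36945.6 + 1018.11 = 54376.35
L = 49680.55 / 54376.35 × 100 = 91.3643
Paasche component (current-period weights):
ΣP(Feb 2011)Q(Feb 2011) = 6938.98×4 + 286.21×4 + 2226.03×11 + 335.47×2 = 27755.92 + 1144.84 + 24486.33 + 670.94 = 54058.03
ΣP(Jan 2011)Q(Feb 2011) = 5155.96×4 + 236.19×4 + 3078.80×11 + 339.37×2 = 20623.84 + 944.76 + 33866.8 + 678.74 = 56114.14
P = 54058.03 / 56114.14 × 100 = 96.3358
Fisher = √(L × P) = √(91.3643 × 96.3358) = 93.8171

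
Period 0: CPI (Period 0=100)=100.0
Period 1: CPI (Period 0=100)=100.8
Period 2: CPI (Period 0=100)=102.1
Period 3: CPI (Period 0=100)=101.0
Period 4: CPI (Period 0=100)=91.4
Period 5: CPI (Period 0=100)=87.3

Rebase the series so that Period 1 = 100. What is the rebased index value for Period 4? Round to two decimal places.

Rebased(Period 4) = 91.4 / 100.8 × 100 = 90.6746

90.67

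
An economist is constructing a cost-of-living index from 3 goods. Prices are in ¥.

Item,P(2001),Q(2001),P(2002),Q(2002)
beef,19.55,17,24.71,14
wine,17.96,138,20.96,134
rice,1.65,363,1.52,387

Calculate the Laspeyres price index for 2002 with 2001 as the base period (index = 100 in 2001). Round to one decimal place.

113.3

Laspeyres price index uses base-period quantities as weights.
ΣP(2002)·Q(2001) = 24.71×17 + 20.96×138 + 1.52×363 = 420.07 + 2892.48 + 551.76 = 3864.31
ΣP(2001)·Q(2001) = 19.55×17 + 17.96×138 + 1.65×363 = 332.35 + 2478.48 + 598.95 = 3409.78
Index = 3864.31 / 3409.78 × 100 = 113.3302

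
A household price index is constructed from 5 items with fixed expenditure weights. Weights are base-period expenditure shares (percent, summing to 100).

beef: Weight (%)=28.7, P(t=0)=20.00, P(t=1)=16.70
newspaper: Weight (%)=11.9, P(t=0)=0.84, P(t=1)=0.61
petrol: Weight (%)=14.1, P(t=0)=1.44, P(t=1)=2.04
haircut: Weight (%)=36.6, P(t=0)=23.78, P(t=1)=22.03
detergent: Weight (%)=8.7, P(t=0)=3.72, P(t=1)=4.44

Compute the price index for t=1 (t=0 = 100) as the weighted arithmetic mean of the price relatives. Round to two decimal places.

96.87

beef: 28.7 × (16.70/20.00) = 28.7 × 0.835000 = 23.9645
newspaper: 11.9 × (0.61/0.84) = 11.9 × 0.726190 = 8.6417
petrol: 14.1 × (2.04/1.44) = 14.1 × 1.416667 = 19.9750
haircut: 36.6 × (22.03/23.78) = 36.6 × 0.926409 = 33.9066
detergent: 8.7 × (4.44/3.72) = 8.7 × 1.193548 = 10.3839
Index = Σ wᵢ·(p₁ᵢ/p₀ᵢ) = 23.9645 + 8.6417 + 19.9750 + 33.9066 + 10.3839 = 96.8716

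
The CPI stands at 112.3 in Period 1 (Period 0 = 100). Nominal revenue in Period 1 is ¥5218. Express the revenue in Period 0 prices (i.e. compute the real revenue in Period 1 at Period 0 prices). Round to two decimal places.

Real = Nominal ÷ (Index/100) = 5218 ÷ (112.3/100)
     = 5218 ÷ 1.123 = 4646.4826

4646.48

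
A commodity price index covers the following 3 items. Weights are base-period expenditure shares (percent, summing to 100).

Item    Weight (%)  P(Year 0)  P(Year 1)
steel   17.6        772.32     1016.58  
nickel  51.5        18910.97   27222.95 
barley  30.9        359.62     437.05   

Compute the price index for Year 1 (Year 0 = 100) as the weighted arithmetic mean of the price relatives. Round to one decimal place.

steel: 17.6 × (1016.58/772.32) = 17.6 × 1.316268 = 23.1663
nickel: 51.5 × (27222.95/18910.97) = 51.5 × 1.439532 = 74.1359
barley: 30.9 × (437.05/359.62) = 30.9 × 1.215311 = 37.5531
Index = Σ wᵢ·(p₁ᵢ/p₀ᵢ) = 23.1663 + 74.1359 + 37.5531 = 134.8553

134.9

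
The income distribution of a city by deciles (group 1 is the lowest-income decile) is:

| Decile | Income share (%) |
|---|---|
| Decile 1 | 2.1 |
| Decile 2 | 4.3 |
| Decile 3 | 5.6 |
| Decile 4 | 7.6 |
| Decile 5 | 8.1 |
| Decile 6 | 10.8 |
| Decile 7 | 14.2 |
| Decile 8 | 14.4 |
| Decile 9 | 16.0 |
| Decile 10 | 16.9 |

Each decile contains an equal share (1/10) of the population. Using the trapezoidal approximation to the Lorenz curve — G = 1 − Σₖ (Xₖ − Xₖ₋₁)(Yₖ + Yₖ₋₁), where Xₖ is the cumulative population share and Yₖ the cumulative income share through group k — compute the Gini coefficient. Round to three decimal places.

Cumulative income shares Yₖ: 0.0210, 0.0640, 0.1200, 0.1960, 0.2770, 0.3850, 0.5270, 0.6710, 0.8310, 1.0000
Σ (Xₖ−Xₖ₋₁)(Yₖ+Yₖ₋₁) = (1/10)(0.0210+0.0000) + (1/10)(0.0640+0.0210) + (1/10)(0.1200+0.0640) + (1/10)(0.1960+0.1200) + (1/10)(0.2770+0.1960) + (1/10)(0.3850+0.2770) + (1/10)(0.5270+0.3850) + (1/10)(0.6710+0.5270) + (1/10)(0.8310+0.6710) + (1/10)(1.0000+0.8310)
  = 0.0021 + 0.0085 + 0.0184 + 0.0316 + 0.0473 + 0.0662 + 0.0912 + 0.1198 + 0.1502 + 0.1831 = 0.7184
G = 1 − 0.7184 = 0.2816

0.282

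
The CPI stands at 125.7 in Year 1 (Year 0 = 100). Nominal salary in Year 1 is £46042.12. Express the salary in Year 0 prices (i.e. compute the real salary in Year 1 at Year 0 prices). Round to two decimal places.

Real = Nominal ÷ (Index/100) = 46042.12 ÷ (125.7/100)
     = 46042.12 ÷ 1.257 = 36628.5760

36628.58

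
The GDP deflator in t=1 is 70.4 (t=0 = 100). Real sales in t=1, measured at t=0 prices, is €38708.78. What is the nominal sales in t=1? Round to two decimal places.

Nominal = Real × (Index/100) = 38708.78 × (70.4/100)
        = 38708.78 × 0.704 = 27250.9811

27250.98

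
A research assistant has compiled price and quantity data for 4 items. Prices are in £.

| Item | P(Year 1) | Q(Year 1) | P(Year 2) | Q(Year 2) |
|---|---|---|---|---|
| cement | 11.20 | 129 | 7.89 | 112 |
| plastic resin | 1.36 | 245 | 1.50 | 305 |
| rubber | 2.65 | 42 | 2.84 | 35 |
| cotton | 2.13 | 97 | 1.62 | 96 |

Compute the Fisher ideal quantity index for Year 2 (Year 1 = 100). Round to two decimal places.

94.93

Laspeyres component (base-period weights):
ΣP(Year 1)Q(Year 2) = 11.20×112 + 1.36×305 + 2.65×35 + 2.13×96 = 1254.4 + 414.8 + 92.75 + 204.48 = 1966.43
ΣP(Year 1)Q(Year 1) = 11.20×129 + 1.36×245 + 2.65×42 + 2.13×97 = 1444.8 + 333.2 + 111.3 + 206.61 = 2095.91
L = 1966.43 / 2095.91 × 100 = 93.8223
Paasche component (current-period weights):
ΣP(Year 2)Q(Year 2) = 7.89×112 + 1.50×305 + 2.84×35 + 1.62×96 = 883.68 + 457.5 + 99.4 + 155.52 = 1596.1
ΣP(Year 2)Q(Year 1) = 7.89×129 + 1.50×245 + 2.84×42 + 1.62×97 = 1017.81 + 367.5 + 119.28 + 157.14 = 1661.73
P = 1596.1 / 1661.73 × 100 = 96.0505
Fisher = √(L × P) = √(93.8223 × 96.0505) = 94.9298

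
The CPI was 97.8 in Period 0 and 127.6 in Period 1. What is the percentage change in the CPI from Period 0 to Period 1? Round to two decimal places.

30.47%

Change = (127.6 − 97.8) / 97.8 × 100
       = 29.8 / 97.8 × 100 = 30.4703%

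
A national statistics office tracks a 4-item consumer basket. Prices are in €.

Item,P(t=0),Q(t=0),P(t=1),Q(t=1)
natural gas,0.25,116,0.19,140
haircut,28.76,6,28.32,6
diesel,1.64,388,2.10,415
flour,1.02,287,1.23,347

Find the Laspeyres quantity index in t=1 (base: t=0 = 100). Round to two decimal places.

Laspeyres quantity index uses base-period prices as weights.
ΣP(t=0)·Q(t=1) = 0.25×140 + 28.76×6 + 1.64×415 + 1.02×347 = 35 + 172.56 + 680.6 + 353.94 = 1242.1
ΣP(t=0)·Q(t=0) = 0.25×116 + 28.76×6 + 1.64×388 + 1.02×287 = 29 + 172.56 + 636.32 + 292.74 = 1130.62
Index = 1242.1 / 1130.62 × 100 = 109.8601

109.86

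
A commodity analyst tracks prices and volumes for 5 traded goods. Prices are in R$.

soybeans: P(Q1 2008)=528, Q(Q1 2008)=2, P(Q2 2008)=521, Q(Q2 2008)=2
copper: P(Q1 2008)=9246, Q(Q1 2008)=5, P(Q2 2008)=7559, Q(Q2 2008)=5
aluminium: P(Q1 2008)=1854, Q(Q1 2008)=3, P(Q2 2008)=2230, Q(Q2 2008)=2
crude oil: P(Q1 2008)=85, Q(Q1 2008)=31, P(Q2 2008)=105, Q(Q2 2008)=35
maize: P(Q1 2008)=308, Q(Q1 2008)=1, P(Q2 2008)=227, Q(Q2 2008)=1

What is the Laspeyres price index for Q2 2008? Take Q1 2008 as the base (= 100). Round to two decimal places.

Laspeyres price index uses base-period quantities as weights.
ΣP(Q2 2008)·Q(Q1 2008) = 521×2 + 7559×5 + 2230×3 + 105×31 + 227×1 = 1042 + 37795 + 6690 + 3255 + 227 = 49009
ΣP(Q1 2008)·Q(Q1 2008) = 528×2 + 9246×5 + 1854×3 + 85×31 + 308×1 = 1056 + 46230 + 5562 + 2635 + 308 = 55791
Index = 49009 / 55791 × 100 = 87.8439

87.84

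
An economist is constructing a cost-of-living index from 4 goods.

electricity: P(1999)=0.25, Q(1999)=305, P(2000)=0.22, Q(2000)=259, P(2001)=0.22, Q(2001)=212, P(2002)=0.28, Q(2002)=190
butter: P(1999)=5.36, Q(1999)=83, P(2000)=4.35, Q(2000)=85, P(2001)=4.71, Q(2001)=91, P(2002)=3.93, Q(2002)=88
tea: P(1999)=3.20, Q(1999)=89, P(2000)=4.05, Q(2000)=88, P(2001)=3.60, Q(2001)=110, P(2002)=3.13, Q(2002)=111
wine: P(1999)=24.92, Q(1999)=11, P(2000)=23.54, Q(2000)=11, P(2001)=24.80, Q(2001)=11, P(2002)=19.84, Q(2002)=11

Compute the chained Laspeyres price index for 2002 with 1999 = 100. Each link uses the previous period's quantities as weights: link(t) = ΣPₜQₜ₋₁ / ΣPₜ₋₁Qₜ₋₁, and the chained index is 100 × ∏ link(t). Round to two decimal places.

83.43

Link 1999→2000:
ΣP(2000)Q(1999) = 0.22×305 + 4.35×83 + 4.05×89 + 23.54×11 = 67.1 + 361.05 + 360.45 + 258.94 = 1047.54
ΣP(1999)Q(1999) = 0.25×305 + 5.36×83 + 3.20×89 + 24.92×11 = 76.25 + 444.88 + 284.8 + 274.12 = 1080.05
link = 1047.54/1080.05 = 0.969900
Link 2000→2001:
ΣP(2001)Q(2000) = 0.22×259 + 4.71×85 + 3.60×88 + 24.80×11 = 56.98 + 400.35 + 316.8 + 272.8 = 1046.93
ΣP(2000)Q(2000) = 0.22×259 + 4.35×85 + 4.05×88 + 23.54×11 = 56.98 + 369.75 + 356.4 + 258.94 = 1042.07
link = 1046.93/1042.07 = 1.004664
Link 2001→2002:
ΣP(2002)Q(2001) = 0.28×212 + 3.93×91 + 3.13×110 + 19.84×11 = 59.36 + 357.63 + 344.3 + 218.24 = 979.53
ΣP(2001)Q(2001) = 0.22×212 + 4.71×91 + 3.60×110 + 24.80×11 = 46.64 + 428.61 + 396 + 272.8 = 1144.05
link = 979.53/1144.05 = 0.856195
Chained index = 100 × 0.969900 × 1.004664 × 0.856195 = 83.4296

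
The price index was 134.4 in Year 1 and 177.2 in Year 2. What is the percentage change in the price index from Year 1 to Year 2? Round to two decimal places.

31.85%

Change = (177.2 − 134.4) / 134.4 × 100
       = 42.8 / 134.4 × 100 = 31.8452%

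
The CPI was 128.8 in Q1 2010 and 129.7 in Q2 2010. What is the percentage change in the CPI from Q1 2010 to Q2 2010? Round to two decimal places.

Change = (129.7 − 128.8) / 128.8 × 100
       = 0.9 / 128.8 × 100 = 0.6988%

0.70%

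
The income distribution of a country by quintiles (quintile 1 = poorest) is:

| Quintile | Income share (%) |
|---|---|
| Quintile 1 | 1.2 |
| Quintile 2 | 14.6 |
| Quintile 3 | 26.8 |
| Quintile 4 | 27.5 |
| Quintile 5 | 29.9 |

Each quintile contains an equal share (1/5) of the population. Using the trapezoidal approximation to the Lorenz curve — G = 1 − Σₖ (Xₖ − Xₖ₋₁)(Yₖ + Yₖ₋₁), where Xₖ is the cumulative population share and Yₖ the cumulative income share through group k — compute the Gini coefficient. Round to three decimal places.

0.281

Cumulative income shares Yₖ: 0.0120, 0.1580, 0.4260, 0.7010, 1.0000
Σ (Xₖ−Xₖ₋₁)(Yₖ+Yₖ₋₁) = (1/5)(0.0120+0.0000) + (1/5)(0.1580+0.0120) + (1/5)(0.4260+0.1580) + (1/5)(0.7010+0.4260) + (1/5)(1.0000+0.7010)
  = 0.0024 + 0.0340 + 0.1168 + 0.2254 + 0.3402 = 0.7188
G = 1 − 0.7188 = 0.2812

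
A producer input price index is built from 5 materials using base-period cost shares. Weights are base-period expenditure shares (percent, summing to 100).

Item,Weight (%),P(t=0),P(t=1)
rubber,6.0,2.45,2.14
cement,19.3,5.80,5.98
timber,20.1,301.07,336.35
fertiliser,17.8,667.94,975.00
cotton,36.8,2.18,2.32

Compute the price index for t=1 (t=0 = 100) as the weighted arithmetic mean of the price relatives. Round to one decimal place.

112.7

rubber: 6.0 × (2.14/2.45) = 6.0 × 0.873469 = 5.2408
cement: 19.3 × (5.98/5.80) = 19.3 × 1.031034 = 19.8990
timber: 20.1 × (336.35/301.07) = 20.1 × 1.117182 = 22.4554
fertiliser: 17.8 × (975.00/667.94) = 17.8 × 1.459712 = 25.9829
cotton: 36.8 × (2.32/2.18) = 36.8 × 1.064220 = 39.1633
Index = Σ wᵢ·(p₁ᵢ/p₀ᵢ) = 5.2408 + 19.8990 + 22.4554 + 25.9829 + 39.1633 = 112.7413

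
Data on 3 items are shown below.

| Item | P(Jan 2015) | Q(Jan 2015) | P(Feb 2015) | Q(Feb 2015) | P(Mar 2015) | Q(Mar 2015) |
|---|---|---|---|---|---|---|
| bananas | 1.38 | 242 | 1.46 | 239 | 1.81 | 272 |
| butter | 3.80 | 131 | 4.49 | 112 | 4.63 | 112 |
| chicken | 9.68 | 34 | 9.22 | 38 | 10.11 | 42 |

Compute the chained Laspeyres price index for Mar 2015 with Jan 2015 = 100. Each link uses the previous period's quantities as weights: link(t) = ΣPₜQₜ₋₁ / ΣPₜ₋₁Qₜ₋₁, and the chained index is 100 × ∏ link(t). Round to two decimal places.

Link Jan 2015→Feb 2015:
ΣP(Feb 2015)Q(Jan 2015) = 1.46×242 + 4.49×131 + 9.22×34 = 353.32 + 588.19 + 313.48 = 1254.99
ΣP(Jan 2015)Q(Jan 2015) = 1.38×242 + 3.80×131 + 9.68×34 = 333.96 + 497.8 + 329.12 = 1160.88
link = 1254.99/1160.88 = 1.081068
Link Feb 2015→Mar 2015:
ΣP(Mar 2015)Q(Feb 2015) = 1.81×239 + 4.63×112 + 10.11×38 = 432.59 + 518.56 + 384.18 = 1335.33
ΣP(Feb 2015)Q(Feb 2015) = 1.46×239 + 4.49×112 + 9.22×38 = 348.94 + 502.88 + 350.36 = 1202.18
link = 1335.33/1202.18 = 1.110757
Chained index = 100 × 1.081068 × 1.110757 = 120.0804

120.08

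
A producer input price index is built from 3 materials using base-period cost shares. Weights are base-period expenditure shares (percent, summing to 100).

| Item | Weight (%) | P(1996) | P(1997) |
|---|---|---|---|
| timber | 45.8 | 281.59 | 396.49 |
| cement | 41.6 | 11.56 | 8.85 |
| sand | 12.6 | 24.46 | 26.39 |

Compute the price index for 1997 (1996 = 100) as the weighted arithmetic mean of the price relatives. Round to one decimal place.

timber: 45.8 × (396.49/281.59) = 45.8 × 1.408040 = 64.4882
cement: 41.6 × (8.85/11.56) = 41.6 × 0.765571 = 31.8478
sand: 12.6 × (26.39/24.46) = 12.6 × 1.078904 = 13.5942
Index = Σ wᵢ·(p₁ᵢ/p₀ᵢ) = 64.4882 + 31.8478 + 13.5942 = 109.9302

109.9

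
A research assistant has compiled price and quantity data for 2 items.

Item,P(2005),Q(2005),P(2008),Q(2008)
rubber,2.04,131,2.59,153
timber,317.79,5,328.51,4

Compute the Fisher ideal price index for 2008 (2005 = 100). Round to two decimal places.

107.39

Laspeyres component (base-period weights):
ΣP(2008)Q(2005) = 2.59×131 + 328.51×5 = 339.29 + 1642.55 = 1981.84
ΣP(2005)Q(2005) = 2.04×131 + 317.79×5 = 267.24 + 1588.95 = 1856.19
L = 1981.84 / 1856.19 × 100 = 106.7692
Paasche component (current-period weights):
ΣP(2008)Q(2008) = 2.59×153 + 328.51×4 = 396.27 + 1314.04 = 1710.31
ΣP(2005)Q(2008) = 2.04×153 + 317.79×4 = 312.12 + 1271.16 = 1583.28
P = 1710.31 / 1583.28 × 100 = 108.0232
Fisher = √(L × P) = √(106.7692 × 108.0232) = 107.3944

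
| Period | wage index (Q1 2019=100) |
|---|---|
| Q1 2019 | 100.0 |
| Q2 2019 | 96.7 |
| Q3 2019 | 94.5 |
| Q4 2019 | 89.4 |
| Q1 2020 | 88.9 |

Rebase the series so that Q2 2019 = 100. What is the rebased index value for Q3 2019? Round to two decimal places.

Rebased(Q3 2019) = 94.5 / 96.7 × 100 = 97.7249

97.72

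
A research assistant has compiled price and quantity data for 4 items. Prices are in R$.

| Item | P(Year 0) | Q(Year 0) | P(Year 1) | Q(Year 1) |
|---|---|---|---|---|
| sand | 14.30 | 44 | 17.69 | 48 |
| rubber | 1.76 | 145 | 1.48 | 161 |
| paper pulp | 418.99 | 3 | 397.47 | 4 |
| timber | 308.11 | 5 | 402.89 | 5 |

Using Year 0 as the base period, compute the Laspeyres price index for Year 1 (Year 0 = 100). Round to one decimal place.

114.1

Laspeyres price index uses base-period quantities as weights.
ΣP(Year 1)·Q(Year 0) = 17.69×44 + 1.48×145 + 397.47×3 + 402.89×5 = 778.36 + 214.6 + 1192.41 + 2014.45 = 4199.82
ΣP(Year 0)·Q(Year 0) = 14.30×44 + 1.76×145 + 418.99×3 + 308.11×5 = 629.2 + 255.2 + 1256.97 + 1540.55 = 3681.92
Index = 4199.82 / 3681.92 × 100 = 114.0660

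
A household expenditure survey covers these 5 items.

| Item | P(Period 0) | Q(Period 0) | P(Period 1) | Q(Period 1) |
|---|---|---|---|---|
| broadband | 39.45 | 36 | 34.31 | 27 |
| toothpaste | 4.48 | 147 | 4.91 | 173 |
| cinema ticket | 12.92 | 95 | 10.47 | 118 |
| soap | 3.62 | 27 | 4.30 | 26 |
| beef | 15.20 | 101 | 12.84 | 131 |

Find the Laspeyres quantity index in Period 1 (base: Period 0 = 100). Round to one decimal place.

Laspeyres quantity index uses base-period prices as weights.
ΣP(Period 0)·Q(Period 1) = 39.45×27 + 4.48×173 + 12.92×118 + 3.62×26 + 15.20×131 = 1065.15 + 775.04 + 1524.56 + 94.12 + 1991.2 = 5450.07
ΣP(Period 0)·Q(Period 0) = 39.45×36 + 4.48×147 + 12.92×95 + 3.62×27 + 15.20×101 = 1420.2 + 658.56 + 1227.4 + 97.74 + 1535.2 = 4939.1
Index = 5450.07 / 4939.1 × 100 = 110.3454

110.3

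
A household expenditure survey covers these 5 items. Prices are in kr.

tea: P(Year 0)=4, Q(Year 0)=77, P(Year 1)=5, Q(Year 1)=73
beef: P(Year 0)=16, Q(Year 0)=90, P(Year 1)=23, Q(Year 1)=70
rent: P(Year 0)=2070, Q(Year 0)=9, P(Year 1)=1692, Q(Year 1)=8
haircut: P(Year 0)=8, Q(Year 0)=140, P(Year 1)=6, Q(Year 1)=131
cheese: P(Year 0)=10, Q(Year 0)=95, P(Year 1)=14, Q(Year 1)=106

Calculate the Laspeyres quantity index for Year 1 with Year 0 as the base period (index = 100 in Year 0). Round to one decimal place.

Laspeyres quantity index uses base-period prices as weights.
ΣP(Year 0)·Q(Year 1) = 4×73 + 16×70 + 2070×8 + 8×131 + 10×106 = 292 + 1120 + 16560 + 1048 + 1060 = 20080
ΣP(Year 0)·Q(Year 0) = 4×77 + 16×90 + 2070×9 + 8×140 + 10×95 = 308 + 1440 + 18630 + 1120 + 950 = 22448
Index = 20080 / 22448 × 100 = 89.4512

89.5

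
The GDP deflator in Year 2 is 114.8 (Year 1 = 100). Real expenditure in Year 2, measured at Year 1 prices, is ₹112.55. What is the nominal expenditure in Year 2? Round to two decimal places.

129.21

Nominal = Real × (Index/100) = 112.55 × (114.8/100)
        = 112.55 × 1.148 = 129.2074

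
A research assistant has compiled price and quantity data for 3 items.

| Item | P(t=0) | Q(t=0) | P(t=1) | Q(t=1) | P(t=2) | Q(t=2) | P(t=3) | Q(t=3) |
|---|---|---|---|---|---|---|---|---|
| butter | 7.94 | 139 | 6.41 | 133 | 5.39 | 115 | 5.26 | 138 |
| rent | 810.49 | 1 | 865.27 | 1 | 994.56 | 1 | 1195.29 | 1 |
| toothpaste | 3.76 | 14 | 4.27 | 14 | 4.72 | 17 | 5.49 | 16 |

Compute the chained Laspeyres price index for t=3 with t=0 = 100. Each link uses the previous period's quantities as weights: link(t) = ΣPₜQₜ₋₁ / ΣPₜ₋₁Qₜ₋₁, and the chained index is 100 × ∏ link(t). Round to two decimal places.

Link t=0→t=1:
ΣP(t=1)Q(t=0) = 6.41×139 + 865.27×1 + 4.27×14 = 890.99 + 865.27 + 59.78 = 1816.04
ΣP(t=0)Q(t=0) = 7.94×139 + 810.49×1 + 3.76×14 = 1103.66 + 810.49 + 52.64 = 1966.79
link = 1816.04/1966.79 = 0.923352
Link t=1→t=2:
ΣP(t=2)Q(t=1) = 5.39×133 + 994.56×1 + 4.72×14 = 716.87 + 994.56 + 66.08 = 1777.51
ΣP(t=1)Q(t=1) = 6.41×133 + 865.27×1 + 4.27×14 = 852.53 + 865.27 + 59.78 = 1777.58
link = 1777.51/1777.58 = 0.999961
Link t=2→t=3:
ΣP(t=3)Q(t=2) = 5.26×115 + 1195.29×1 + 5.49×17 = 604.9 + 1195.29 + 93.33 = 1893.52
ΣP(t=2)Q(t=2) = 5.39×115 + 994.56×1 + 4.72×17 = 619.85 + 994.56 + 80.24 = 1694.65
link = 1893.52/1694.65 = 1.117352
Chained index = 100 × 0.923352 × 0.999961 × 1.117352 = 103.1669

103.17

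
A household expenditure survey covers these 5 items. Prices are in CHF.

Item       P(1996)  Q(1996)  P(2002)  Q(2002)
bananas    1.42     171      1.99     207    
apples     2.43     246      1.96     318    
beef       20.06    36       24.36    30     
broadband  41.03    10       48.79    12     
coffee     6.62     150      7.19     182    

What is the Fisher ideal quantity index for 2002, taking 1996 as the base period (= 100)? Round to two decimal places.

Laspeyres component (base-period weights):
ΣP(1996)Q(2002) = 1.42×207 + 2.43×318 + 20.06×30 + 41.03×12 + 6.62×182 = 293.94 + 772.74 + 601.8 + 492.36 + 1204.84 = 3365.68
ΣP(1996)Q(1996) = 1.42×171 + 2.43×246 + 20.06×36 + 41.03×10 + 6.62×150 = 242.82 + 597.78 + 722.16 + 410.3 + 993 = 2966.06
L = 3365.68 / 2966.06 × 100 = 113.4731
Paasche component (current-period weights):
ΣP(2002)Q(2002) = 1.99×207 + 1.96×318 + 24.36×30 + 48.79×12 + 7.19×182 = 411.93 + 623.28 + 730.8 + 585.48 + 1308.58 = 3660.07
ΣP(2002)Q(1996) = 1.99×171 + 1.96×246 + 24.36×36 + 48.79×10 + 7.19×150 = 340.29 + 482.16 + 876.96 + 487.9 + 1078.5 = 3265.81
P = 3660.07 / 3265.81 × 100 = 112.0723
Fisher = √(L × P) = √(113.4731 × 112.0723) = 112.7705

112.77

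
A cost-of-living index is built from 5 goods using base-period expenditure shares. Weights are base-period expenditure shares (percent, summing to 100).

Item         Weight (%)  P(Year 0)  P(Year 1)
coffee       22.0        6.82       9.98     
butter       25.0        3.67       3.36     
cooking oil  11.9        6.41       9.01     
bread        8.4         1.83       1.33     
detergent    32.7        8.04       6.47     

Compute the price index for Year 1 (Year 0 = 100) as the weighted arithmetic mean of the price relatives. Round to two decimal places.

104.23

coffee: 22.0 × (9.98/6.82) = 22.0 × 1.463343 = 32.1935
butter: 25.0 × (3.36/3.67) = 25.0 × 0.915531 = 22.8883
cooking oil: 11.9 × (9.01/6.41) = 11.9 × 1.405616 = 16.7268
bread: 8.4 × (1.33/1.83) = 8.4 × 0.726776 = 6.1049
detergent: 32.7 × (6.47/8.04) = 32.7 × 0.804726 = 26.3146
Index = Σ wᵢ·(p₁ᵢ/p₀ᵢ) = 32.1935 + 22.8883 + 16.7268 + 6.1049 + 26.3146 = 104.2281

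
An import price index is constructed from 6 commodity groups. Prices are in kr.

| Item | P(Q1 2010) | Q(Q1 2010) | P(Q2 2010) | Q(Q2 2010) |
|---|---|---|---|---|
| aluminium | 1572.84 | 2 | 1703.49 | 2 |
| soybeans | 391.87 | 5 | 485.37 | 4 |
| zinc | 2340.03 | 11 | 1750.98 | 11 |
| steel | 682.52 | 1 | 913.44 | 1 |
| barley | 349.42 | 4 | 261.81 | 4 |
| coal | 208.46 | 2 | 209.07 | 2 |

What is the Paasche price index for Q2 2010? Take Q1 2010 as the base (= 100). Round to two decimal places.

Paasche price index uses current-period quantities as weights.
ΣP(Q2 2010)·Q(Q2 2010) = 1703.49×2 + 485.37×4 + 1750.98×11 + 913.44×1 + 261.81×4 + 209.07×2 = 3406.98 + 1941.48 + 19260.78 + 913.44 + 1047.24 + 418.14 = 26988.06
ΣP(Q1 2010)·Q(Q2 2010) = 1572.84×2 + 391.87×4 + 2340.03×11 + 682.52×1 + 349.42×4 + 208.46×2 = 3145.68 + 1567.48 + 25740.33 + 682.52 + 1397.68 + 416.92 = 32950.61
Index = 26988.06 / 32950.61 × 100 = 81.9046

81.90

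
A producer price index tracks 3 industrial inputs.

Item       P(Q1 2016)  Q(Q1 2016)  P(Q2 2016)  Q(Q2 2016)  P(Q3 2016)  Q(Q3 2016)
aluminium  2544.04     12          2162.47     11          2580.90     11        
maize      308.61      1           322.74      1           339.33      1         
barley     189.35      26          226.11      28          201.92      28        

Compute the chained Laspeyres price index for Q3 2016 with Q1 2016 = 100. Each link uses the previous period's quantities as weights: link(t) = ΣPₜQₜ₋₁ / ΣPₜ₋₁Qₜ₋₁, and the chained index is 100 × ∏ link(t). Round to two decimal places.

Link Q1 2016→Q2 2016:
ΣP(Q2 2016)Q(Q1 2016) = 2162.47×12 + 322.74×1 + 226.11×26 = 25949.64 + 322.74 + 5878.86 = 32151.24
ΣP(Q1 2016)Q(Q1 2016) = 2544.04×12 + 308.61×1 + 189.35×26 = 30528.48 + 308.61 + 4923.1 = 35760.19
link = 32151.24/35760.19 = 0.899079
Link Q2 2016→Q3 2016:
ΣP(Q3 2016)Q(Q2 2016) = 2580.90×11 + 339.33×1 + 201.92×28 = 28389.9 + 339.33 + 5653.76 = 34382.99
ΣP(Q2 2016)Q(Q2 2016) = 2162.47×11 + 322.74×1 + 226.11×28 = 23787.17 + 322.74 + 6331.08 = 30440.99
link = 34382.99/30440.99 = 1.129496
Chained index = 100 × 0.899079 × 1.129496 = 101.5507

101.55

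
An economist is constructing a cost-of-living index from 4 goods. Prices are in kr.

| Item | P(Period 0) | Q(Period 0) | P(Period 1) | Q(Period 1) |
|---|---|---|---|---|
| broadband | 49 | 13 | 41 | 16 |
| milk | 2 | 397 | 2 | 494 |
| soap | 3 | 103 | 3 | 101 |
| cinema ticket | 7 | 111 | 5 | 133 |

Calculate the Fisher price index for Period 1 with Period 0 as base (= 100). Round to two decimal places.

Laspeyres component (base-period weights):
ΣP(Period 1)Q(Period 0) = 41×13 + 2×397 + 3×103 + 5×111 = 533 + 794 + 309 + 555 = 2191
ΣP(Period 0)Q(Period 0) = 49×13 + 2×397 + 3×103 + 7×111 = 637 + 794 + 309 + 777 = 2517
L = 2191 / 2517 × 100 = 87.0481
Paasche component (current-period weights):
ΣP(Period 1)Q(Period 1) = 41×16 + 2×494 + 3×101 + 5×133 = 656 + 988 + 303 + 665 = 2612
ΣP(Period 0)Q(Period 1) = 49×16 + 2×494 + 3×101 + 7×133 = 784 + 988 + 303 + 931 = 3006
P = 2612 / 3006 × 100 = 86.8929
Fisher = √(L × P) = √(87.0481 × 86.8929) = 86.9704

86.97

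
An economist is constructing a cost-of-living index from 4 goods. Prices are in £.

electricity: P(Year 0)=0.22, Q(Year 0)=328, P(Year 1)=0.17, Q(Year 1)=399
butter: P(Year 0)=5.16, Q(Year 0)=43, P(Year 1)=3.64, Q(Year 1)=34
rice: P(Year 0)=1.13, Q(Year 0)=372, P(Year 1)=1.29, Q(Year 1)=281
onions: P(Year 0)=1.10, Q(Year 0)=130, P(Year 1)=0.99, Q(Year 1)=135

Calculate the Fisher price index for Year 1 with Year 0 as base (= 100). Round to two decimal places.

95.02

Laspeyres component (base-period weights):
ΣP(Year 1)Q(Year 0) = 0.17×328 + 3.64×43 + 1.29×372 + 0.99×130 = 55.76 + 156.52 + 479.88 + 128.7 = 820.86
ΣP(Year 0)Q(Year 0) = 0.22×328 + 5.16×43 + 1.13×372 + 1.10×130 = 72.16 + 221.88 + 420.36 + 143 = 857.4
L = 820.86 / 857.4 × 100 = 95.7383
Paasche component (current-period weights):
ΣP(Year 1)Q(Year 1) = 0.17×399 + 3.64×34 + 1.29×281 + 0.99×135 = 67.83 + 123.76 + 362.49 + 133.65 = 687.73
ΣP(Year 0)Q(Year 1) = 0.22×399 + 5.16×34 + 1.13×281 + 1.10×135 = 87.78 + 175.44 + 317.53 + 148.5 = 729.25
P = 687.73 / 729.25 × 100 = 94.3065
Fisher = √(L × P) = √(95.7383 × 94.3065) = 95.0197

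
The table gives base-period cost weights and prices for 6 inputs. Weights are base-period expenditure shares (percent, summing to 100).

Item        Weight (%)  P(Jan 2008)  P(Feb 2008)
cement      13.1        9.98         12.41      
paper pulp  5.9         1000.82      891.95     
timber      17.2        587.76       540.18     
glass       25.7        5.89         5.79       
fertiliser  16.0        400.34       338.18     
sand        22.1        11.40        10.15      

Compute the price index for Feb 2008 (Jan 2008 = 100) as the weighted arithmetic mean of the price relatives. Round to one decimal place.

95.8

cement: 13.1 × (12.41/9.98) = 13.1 × 1.243487 = 16.2897
paper pulp: 5.9 × (891.95/1000.82) = 5.9 × 0.891219 = 5.2582
timber: 17.2 × (540.18/587.76) = 17.2 × 0.919049 = 15.8076
glass: 25.7 × (5.79/5.89) = 25.7 × 0.983022 = 25.2637
fertiliser: 16.0 × (338.18/400.34) = 16.0 × 0.844732 = 13.5157
sand: 22.1 × (10.15/11.40) = 22.1 × 0.890351 = 19.6768
Index = Σ wᵢ·(p₁ᵢ/p₀ᵢ) = 16.2897 + 5.2582 + 15.8076 + 25.2637 + 13.5157 + 19.6768 = 95.8116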